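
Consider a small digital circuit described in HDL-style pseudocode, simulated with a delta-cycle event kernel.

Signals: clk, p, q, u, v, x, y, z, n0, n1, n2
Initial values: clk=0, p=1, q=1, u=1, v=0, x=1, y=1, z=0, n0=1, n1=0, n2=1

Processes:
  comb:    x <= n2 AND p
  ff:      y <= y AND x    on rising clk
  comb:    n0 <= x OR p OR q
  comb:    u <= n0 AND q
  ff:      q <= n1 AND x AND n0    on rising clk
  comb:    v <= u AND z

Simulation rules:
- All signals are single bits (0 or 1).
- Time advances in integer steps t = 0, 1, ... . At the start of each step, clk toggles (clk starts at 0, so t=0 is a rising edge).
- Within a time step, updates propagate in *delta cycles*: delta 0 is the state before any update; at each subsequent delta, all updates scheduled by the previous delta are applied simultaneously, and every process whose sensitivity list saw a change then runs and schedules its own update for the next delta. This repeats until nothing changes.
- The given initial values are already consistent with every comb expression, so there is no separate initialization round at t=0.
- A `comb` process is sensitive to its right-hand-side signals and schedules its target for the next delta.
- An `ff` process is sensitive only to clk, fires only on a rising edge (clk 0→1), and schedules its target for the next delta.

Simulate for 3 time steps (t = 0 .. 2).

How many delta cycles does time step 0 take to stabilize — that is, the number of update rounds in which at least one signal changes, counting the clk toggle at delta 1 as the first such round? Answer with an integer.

t0.Δ0 y=1 n2=1 p=1 n1=0 u=1 clk=0 x=1 z=0 q=1 n0=1 v=0
t0.Δ1 y=1 n2=1 p=1 n1=0 u=1 clk=1 x=1 z=0 q=1 n0=1 v=0
t0.Δ2 y=1 n2=1 p=1 n1=0 u=1 clk=1 x=1 z=0 q=0 n0=1 v=0
t0.Δ3 y=1 n2=1 p=1 n1=0 u=0 clk=1 x=1 z=0 q=0 n0=1 v=0
t1.Δ0 y=1 n2=1 p=1 n1=0 u=0 clk=1 x=1 z=0 q=0 n0=1 v=0
t1.Δ1 y=1 n2=1 p=1 n1=0 u=0 clk=0 x=1 z=0 q=0 n0=1 v=0
t2.Δ0 y=1 n2=1 p=1 n1=0 u=0 clk=0 x=1 z=0 q=0 n0=1 v=0
t2.Δ1 y=1 n2=1 p=1 n1=0 u=0 clk=1 x=1 z=0 q=0 n0=1 v=0

3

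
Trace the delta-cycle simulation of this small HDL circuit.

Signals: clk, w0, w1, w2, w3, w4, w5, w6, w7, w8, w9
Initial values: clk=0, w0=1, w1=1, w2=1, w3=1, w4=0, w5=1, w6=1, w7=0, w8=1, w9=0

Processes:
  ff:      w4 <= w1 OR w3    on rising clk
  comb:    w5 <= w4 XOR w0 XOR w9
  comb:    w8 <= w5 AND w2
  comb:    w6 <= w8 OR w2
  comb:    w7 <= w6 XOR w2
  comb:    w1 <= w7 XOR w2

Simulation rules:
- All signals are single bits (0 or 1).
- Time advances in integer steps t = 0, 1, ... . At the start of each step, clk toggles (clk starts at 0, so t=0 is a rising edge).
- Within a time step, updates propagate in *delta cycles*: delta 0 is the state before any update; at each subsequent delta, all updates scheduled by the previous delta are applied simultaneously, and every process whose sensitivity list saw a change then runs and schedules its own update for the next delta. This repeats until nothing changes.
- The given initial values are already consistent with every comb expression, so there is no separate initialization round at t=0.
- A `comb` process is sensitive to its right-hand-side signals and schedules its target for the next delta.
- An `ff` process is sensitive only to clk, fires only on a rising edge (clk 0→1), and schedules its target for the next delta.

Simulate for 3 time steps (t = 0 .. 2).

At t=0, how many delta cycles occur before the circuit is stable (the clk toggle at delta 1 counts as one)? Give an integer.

4

t=0 Δ0: clk=0 w5=1 w3=1 w0=1 w4=0 w1=1 w2=1 w9=0 w8=1 w6=1 w7=0
  Δ1: clk:0→1
  Δ2: w4:0→1
  Δ3: w5:1→0
  Δ4: w8:1→0
  (4Δ to stable)
t=1 Δ0: clk=1 w5=0 w3=1 w0=1 w4=1 w1=1 w2=1 w9=0 w8=0 w6=1 w7=0
  Δ1: clk:1→0
  (1Δ to stable)
t=2 Δ0: clk=0 w5=0 w3=1 w0=1 w4=1 w1=1 w2=1 w9=0 w8=0 w6=1 w7=0
  Δ1: clk:0→1
  (1Δ to stable)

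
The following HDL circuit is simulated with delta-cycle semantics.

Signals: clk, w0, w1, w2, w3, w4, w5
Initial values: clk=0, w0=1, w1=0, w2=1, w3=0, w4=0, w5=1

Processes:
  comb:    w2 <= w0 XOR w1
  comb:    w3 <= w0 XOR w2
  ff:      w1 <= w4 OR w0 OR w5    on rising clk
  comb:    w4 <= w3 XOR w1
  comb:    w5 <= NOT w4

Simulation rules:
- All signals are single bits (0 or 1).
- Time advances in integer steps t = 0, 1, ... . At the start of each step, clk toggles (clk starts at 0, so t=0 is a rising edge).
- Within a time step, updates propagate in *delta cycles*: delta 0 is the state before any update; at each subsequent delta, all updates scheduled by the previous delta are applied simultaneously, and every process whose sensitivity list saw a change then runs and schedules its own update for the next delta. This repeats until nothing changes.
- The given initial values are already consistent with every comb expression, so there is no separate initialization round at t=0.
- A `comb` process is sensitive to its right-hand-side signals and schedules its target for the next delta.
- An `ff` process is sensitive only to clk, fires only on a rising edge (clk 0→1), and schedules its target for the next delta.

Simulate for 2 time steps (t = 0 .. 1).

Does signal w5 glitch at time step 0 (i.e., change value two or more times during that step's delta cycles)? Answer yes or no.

t=0 Δ0: w0=1 w2=1 clk=0 w3=0 w4=0 w5=1 w1=0
  Δ1: clk:0→1
  Δ2: w1:0→1
  Δ3: w2:1→0, w4:0→1
  Δ4: w3:0→1, w5:1→0
  Δ5: w4:1→0
  Δ6: w5:0→1
  (6Δ to stable)
t=1 Δ0: w0=1 w2=0 clk=1 w3=1 w4=0 w5=1 w1=1
  Δ1: clk:1→0
  (1Δ to stable)

yes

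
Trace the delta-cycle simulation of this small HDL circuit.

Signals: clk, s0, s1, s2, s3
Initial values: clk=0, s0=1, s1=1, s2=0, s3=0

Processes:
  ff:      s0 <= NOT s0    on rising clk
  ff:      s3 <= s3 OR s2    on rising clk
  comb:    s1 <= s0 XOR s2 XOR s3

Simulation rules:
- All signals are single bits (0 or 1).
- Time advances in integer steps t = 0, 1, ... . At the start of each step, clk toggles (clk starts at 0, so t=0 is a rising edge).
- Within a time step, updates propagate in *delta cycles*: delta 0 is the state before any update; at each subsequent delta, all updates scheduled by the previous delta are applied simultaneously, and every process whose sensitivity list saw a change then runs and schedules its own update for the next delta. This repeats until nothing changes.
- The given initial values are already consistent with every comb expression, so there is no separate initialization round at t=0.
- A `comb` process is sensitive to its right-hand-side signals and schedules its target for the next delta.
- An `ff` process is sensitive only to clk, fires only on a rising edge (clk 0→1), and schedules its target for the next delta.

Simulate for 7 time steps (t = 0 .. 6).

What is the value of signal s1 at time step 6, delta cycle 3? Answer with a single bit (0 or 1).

t=0 Δ0: s0=1 s1=1 clk=0 s3=0 s2=0
  Δ1: clk:0→1
  Δ2: s0:1→0
  Δ3: s1:1→0
  (3Δ to stable)
t=1 Δ0: s0=0 s1=0 clk=1 s3=0 s2=0
  Δ1: clk:1→0
  (1Δ to stable)
t=2 Δ0: s0=0 s1=0 clk=0 s3=0 s2=0
  Δ1: clk:0→1
  Δ2: s0:0→1
  Δ3: s1:0→1
  (3Δ to stable)
t=3 Δ0: s0=1 s1=1 clk=1 s3=0 s2=0
  Δ1: clk:1→0
  (1Δ to stable)
t=4 Δ0: s0=1 s1=1 clk=0 s3=0 s2=0
  Δ1: clk:0→1
  Δ2: s0:1→0
  Δ3: s1:1→0
  (3Δ to stable)
t=5 Δ0: s0=0 s1=0 clk=1 s3=0 s2=0
  Δ1: clk:1→0
  (1Δ to stable)
t=6 Δ0: s0=0 s1=0 clk=0 s3=0 s2=0
  Δ1: clk:0→1
  Δ2: s0:0→1
  Δ3: s1:0→1
  (3Δ to stable)

1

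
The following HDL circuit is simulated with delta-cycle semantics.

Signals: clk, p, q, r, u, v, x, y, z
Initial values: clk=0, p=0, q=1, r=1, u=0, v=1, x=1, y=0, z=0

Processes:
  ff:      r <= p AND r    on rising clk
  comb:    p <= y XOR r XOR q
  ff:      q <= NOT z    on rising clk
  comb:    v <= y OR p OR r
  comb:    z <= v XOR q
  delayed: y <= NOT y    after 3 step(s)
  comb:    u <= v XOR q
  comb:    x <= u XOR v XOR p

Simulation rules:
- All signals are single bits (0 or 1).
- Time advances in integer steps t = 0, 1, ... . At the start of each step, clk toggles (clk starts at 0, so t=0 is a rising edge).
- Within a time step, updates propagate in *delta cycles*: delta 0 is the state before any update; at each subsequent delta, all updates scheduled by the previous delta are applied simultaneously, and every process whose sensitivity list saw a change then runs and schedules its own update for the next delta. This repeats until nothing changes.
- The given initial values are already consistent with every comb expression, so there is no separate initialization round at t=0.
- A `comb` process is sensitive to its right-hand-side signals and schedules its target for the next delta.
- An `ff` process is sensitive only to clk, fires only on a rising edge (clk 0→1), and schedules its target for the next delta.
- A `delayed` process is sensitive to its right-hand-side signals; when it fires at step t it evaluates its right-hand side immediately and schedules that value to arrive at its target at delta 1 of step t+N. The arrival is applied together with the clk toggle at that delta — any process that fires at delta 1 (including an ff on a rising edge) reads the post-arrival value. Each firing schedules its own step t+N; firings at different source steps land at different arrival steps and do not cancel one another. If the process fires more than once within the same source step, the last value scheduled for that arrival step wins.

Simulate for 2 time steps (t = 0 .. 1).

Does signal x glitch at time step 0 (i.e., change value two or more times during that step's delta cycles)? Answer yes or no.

no

[bits: u,v,y,r,p,q,x,z,clk]
t=0: Δ0=010101100 Δ1=010101101 Δ2=010001101 Δ3=000011101 Δ4=110011111 Δ5=010011101 Δ6=010011001 | 6Δ
t=1: Δ0=010011001 Δ1=010011000 | 1Δ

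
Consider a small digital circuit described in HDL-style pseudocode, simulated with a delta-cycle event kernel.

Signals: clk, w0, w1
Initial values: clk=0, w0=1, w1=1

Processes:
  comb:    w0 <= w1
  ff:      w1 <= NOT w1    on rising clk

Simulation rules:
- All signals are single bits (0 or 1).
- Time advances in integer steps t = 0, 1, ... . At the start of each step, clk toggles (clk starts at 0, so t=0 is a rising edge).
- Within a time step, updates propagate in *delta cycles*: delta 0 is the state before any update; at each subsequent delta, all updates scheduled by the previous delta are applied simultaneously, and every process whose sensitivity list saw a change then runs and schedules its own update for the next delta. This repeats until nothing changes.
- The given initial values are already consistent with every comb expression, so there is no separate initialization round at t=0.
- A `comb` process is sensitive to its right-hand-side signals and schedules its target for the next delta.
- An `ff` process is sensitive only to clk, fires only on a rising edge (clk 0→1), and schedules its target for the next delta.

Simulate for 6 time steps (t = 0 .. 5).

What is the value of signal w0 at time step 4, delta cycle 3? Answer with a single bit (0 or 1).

0

[bits: w1,clk,w0]
t=0: Δ0=101 Δ1=111 Δ2=011 Δ3=010 | 3Δ
t=1: Δ0=010 Δ1=000 | 1Δ
t=2: Δ0=000 Δ1=010 Δ2=110 Δ3=111 | 3Δ
t=3: Δ0=111 Δ1=101 | 1Δ
t=4: Δ0=101 Δ1=111 Δ2=011 Δ3=010 | 3Δ
t=5: Δ0=010 Δ1=000 | 1Δ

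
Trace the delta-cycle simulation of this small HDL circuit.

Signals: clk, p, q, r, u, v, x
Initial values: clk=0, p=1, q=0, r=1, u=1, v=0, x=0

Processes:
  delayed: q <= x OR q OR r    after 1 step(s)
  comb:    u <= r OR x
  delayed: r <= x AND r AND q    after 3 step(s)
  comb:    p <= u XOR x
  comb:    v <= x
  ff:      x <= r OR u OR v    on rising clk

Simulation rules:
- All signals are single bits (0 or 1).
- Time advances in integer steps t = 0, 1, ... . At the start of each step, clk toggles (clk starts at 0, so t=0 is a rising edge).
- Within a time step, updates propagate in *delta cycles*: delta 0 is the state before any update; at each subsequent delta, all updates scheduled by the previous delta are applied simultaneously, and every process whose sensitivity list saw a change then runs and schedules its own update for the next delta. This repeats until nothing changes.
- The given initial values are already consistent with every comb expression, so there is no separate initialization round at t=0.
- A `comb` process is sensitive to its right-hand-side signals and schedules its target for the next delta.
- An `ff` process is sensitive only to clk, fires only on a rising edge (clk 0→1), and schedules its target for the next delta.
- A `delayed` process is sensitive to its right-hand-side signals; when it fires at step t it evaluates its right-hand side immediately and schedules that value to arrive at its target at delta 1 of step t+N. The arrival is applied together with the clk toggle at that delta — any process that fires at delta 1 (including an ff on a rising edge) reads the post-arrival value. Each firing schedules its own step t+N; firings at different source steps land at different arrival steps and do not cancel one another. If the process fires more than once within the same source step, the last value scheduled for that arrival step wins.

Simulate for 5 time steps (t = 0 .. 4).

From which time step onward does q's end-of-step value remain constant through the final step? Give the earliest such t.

1

[bits: u,x,clk,q,p,r,v]
t=0: Δ0=1000110 Δ1=1010110 Δ2=1110110 Δ3=1110011 | 3Δ
t=1: Δ0=1110011 Δ1=1101011 | 1Δ
t=2: Δ0=1101011 Δ1=1111011 | 1Δ
t=3: Δ0=1111011 Δ1=1101001 | 1Δ
t=4: Δ0=1101001 Δ1=1111011 | 1Δ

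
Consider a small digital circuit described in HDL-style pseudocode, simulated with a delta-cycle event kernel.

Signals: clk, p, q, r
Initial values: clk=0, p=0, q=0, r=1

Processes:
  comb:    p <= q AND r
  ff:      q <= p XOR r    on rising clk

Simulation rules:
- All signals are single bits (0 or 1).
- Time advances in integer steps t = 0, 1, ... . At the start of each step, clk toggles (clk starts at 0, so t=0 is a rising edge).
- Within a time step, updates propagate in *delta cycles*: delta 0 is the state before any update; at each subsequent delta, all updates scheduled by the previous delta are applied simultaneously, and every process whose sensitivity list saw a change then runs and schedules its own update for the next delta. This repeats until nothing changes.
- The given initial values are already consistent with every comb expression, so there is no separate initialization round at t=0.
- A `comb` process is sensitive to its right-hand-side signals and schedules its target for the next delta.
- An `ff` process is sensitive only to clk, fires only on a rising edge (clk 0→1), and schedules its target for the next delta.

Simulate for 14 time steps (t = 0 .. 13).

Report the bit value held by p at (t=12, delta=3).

1

[bits: q,r,p,clk]
t=0: Δ0=0100 Δ1=0101 Δ2=1101 Δ3=1111 | 3Δ
t=1: Δ0=1111 Δ1=1110 | 1Δ
t=2: Δ0=1110 Δ1=1111 Δ2=0111 Δ3=0101 | 3Δ
t=3: Δ0=0101 Δ1=0100 | 1Δ
t=4: Δ0=0100 Δ1=0101 Δ2=1101 Δ3=1111 | 3Δ
t=5: Δ0=1111 Δ1=1110 | 1Δ
t=6: Δ0=1110 Δ1=1111 Δ2=0111 Δ3=0101 | 3Δ
t=7: Δ0=0101 Δ1=0100 | 1Δ
t=8: Δ0=0100 Δ1=0101 Δ2=1101 Δ3=1111 | 3Δ
t=9: Δ0=1111 Δ1=1110 | 1Δ
t=10: Δ0=1110 Δ1=1111 Δ2=0111 Δ3=0101 | 3Δ
t=11: Δ0=0101 Δ1=0100 | 1Δ
t=12: Δ0=0100 Δ1=0101 Δ2=1101 Δ3=1111 | 3Δ
t=13: Δ0=1111 Δ1=1110 | 1Δ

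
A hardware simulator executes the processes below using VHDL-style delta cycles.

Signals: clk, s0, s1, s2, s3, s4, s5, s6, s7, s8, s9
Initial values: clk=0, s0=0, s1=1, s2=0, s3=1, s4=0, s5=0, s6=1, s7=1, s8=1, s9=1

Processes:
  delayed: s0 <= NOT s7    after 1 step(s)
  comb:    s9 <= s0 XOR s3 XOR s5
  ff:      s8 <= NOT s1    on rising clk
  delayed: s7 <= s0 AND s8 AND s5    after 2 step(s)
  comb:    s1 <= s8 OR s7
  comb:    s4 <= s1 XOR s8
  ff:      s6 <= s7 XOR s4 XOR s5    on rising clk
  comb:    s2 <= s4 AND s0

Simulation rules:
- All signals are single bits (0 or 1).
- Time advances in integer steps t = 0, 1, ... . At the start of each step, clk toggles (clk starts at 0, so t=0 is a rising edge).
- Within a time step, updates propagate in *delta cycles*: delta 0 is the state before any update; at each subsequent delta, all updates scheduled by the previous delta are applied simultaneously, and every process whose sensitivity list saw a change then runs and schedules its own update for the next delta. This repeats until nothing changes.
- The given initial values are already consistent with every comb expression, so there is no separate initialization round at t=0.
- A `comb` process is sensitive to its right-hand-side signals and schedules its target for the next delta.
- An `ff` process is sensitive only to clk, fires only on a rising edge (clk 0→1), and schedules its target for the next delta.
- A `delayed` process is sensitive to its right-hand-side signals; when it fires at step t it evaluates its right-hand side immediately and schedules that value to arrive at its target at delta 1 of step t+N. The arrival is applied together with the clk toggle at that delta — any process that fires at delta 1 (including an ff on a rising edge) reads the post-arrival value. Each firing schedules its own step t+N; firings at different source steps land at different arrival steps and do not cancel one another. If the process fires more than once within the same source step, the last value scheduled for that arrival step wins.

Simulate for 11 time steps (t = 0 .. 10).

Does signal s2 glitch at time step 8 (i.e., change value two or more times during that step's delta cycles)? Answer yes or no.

yes

t=0 Δ0: s9=1 s4=0 s2=0 s7=1 s8=1 s0=0 s5=0 s6=1 clk=0 s3=1 s1=1
  Δ1: clk:0→1
  Δ2: s8:1→0
  Δ3: s4:0→1
  (3Δ to stable)
t=1 Δ0: s9=1 s4=1 s2=0 s7=1 s8=0 s0=0 s5=0 s6=1 clk=1 s3=1 s1=1
  Δ1: clk:1→0
  (1Δ to stable)
t=2 Δ0: s9=1 s4=1 s2=0 s7=1 s8=0 s0=0 s5=0 s6=1 clk=0 s3=1 s1=1
  Δ1: s7:1→0, clk:0→1
  Δ2: s1:1→0
  Δ3: s4:1→0
  (3Δ to stable)
t=3 Δ0: s9=1 s4=0 s2=0 s7=0 s8=0 s0=0 s5=0 s6=1 clk=1 s3=1 s1=0
  Δ1: s0:0→1, clk:1→0
  Δ2: s9:1→0
  (2Δ to stable)
t=4 Δ0: s9=0 s4=0 s2=0 s7=0 s8=0 s0=1 s5=0 s6=1 clk=0 s3=1 s1=0
  Δ1: clk:0→1
  Δ2: s8:0→1, s6:1→0
  Δ3: s4:0→1, s1:0→1
  Δ4: s4:1→0, s2:0→1
  Δ5: s2:1→0
  (5Δ to stable)
t=5 Δ0: s9=0 s4=0 s2=0 s7=0 s8=1 s0=1 s5=0 s6=0 clk=1 s3=1 s1=1
  Δ1: clk:1→0
  (1Δ to stable)
t=6 Δ0: s9=0 s4=0 s2=0 s7=0 s8=1 s0=1 s5=0 s6=0 clk=0 s3=1 s1=1
  Δ1: clk:0→1
  Δ2: s8:1→0
  Δ3: s4:0→1, s1:1→0
  Δ4: s4:1→0, s2:0→1
  Δ5: s2:1→0
  (5Δ to stable)
t=7 Δ0: s9=0 s4=0 s2=0 s7=0 s8=0 s0=1 s5=0 s6=0 clk=1 s3=1 s1=0
  Δ1: clk:1→0
  (1Δ to stable)
t=8 Δ0: s9=0 s4=0 s2=0 s7=0 s8=0 s0=1 s5=0 s6=0 clk=0 s3=1 s1=0
  Δ1: clk:0→1
  Δ2: s8:0→1
  Δ3: s4:0→1, s1:0→1
  Δ4: s4:1→0, s2:0→1
  Δ5: s2:1→0
  (5Δ to stable)
t=9 Δ0: s9=0 s4=0 s2=0 s7=0 s8=1 s0=1 s5=0 s6=0 clk=1 s3=1 s1=1
  Δ1: clk:1→0
  (1Δ to stable)
t=10 Δ0: s9=0 s4=0 s2=0 s7=0 s8=1 s0=1 s5=0 s6=0 clk=0 s3=1 s1=1
  Δ1: clk:0→1
  Δ2: s8:1→0
  Δ3: s4:0→1, s1:1→0
  Δ4: s4:1→0, s2:0→1
  Δ5: s2:1→0
  (5Δ to stable)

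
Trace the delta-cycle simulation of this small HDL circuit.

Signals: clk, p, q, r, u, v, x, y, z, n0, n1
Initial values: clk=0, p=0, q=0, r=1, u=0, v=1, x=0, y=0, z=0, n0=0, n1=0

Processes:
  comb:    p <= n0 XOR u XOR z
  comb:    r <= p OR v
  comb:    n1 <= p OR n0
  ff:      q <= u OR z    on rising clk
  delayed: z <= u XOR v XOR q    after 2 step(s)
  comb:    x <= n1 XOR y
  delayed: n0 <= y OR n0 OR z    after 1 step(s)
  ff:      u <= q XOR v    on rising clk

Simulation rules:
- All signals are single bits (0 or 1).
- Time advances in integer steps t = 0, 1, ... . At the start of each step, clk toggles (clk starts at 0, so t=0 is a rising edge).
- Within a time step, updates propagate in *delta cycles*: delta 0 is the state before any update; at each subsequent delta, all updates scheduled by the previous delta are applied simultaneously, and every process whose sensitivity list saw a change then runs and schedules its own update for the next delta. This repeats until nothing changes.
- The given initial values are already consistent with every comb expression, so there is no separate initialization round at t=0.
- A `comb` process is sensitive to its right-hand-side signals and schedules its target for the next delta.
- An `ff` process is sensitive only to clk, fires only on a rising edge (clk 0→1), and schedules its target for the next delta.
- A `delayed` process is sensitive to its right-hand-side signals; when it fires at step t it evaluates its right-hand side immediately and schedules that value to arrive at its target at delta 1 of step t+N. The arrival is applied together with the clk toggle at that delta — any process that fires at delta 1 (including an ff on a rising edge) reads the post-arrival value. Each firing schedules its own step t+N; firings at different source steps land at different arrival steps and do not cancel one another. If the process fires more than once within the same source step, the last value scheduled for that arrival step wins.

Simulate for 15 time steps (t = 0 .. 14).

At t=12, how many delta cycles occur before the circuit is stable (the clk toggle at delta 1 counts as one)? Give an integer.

2

[bits: z,v,u,x,n1,y,p,q,clk,r,n0]
t=0: Δ0=01000000010 Δ1=01000000110 Δ2=01100000110 Δ3=01100010110 Δ4=01101010110 Δ5=01111010110 | 5Δ
t=1: Δ0=01111010110 Δ1=01111010010 | 1Δ
t=2: Δ0=01111010010 Δ1=01111010110 Δ2=01111011110 | 2Δ
t=3: Δ0=01111011110 Δ1=01111011010 | 1Δ
t=4: Δ0=01111011010 Δ1=11111011110 Δ2=11011001110 Δ3=11010011110 Δ4=11001011110 Δ5=11011011110 | 5Δ
t=5: Δ0=11011011110 Δ1=11011011011 Δ2=11011001011 | 2Δ
t=6: Δ0=11011001011 Δ1=01011001111 Δ2=01011010111 | 2Δ
t=7: Δ0=01011010111 Δ1=01011010011 | 1Δ
t=8: Δ0=01011010011 Δ1=11011010111 Δ2=11111001111 Δ3=11111011111 | 3Δ
t=9: Δ0=11111011111 Δ1=11111011011 | 1Δ
t=10: Δ0=11111011011 Δ1=11111011111 Δ2=11011011111 Δ3=11011001111 | 3Δ
t=11: Δ0=11011001111 Δ1=11011001011 | 1Δ
t=12: Δ0=11011001011 Δ1=01011001111 Δ2=01011010111 | 2Δ
t=13: Δ0=01011010111 Δ1=01011010011 | 1Δ
t=14: Δ0=01011010011 Δ1=11011010111 Δ2=11111001111 Δ3=11111011111 | 3Δ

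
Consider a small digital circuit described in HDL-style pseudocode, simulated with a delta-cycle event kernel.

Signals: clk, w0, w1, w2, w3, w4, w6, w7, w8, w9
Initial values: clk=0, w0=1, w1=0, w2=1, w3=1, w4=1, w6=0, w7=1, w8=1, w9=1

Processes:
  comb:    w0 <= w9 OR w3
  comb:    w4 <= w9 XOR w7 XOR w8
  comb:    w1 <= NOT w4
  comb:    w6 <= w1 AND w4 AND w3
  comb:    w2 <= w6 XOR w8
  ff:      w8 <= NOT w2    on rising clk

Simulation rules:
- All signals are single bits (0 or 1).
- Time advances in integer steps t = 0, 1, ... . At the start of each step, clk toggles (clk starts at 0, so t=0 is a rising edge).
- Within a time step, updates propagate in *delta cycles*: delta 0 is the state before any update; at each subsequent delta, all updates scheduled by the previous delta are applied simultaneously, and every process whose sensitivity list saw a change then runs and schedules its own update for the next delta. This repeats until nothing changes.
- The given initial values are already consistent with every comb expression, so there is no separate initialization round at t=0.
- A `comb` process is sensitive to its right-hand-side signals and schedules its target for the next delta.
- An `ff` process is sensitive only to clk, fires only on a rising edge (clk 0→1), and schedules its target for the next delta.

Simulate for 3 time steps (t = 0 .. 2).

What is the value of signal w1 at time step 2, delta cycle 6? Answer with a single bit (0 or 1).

0

t0.Δ0 w9=1 w4=1 clk=0 w7=1 w6=0 w1=0 w2=1 w0=1 w8=1 w3=1
t0.Δ1 w9=1 w4=1 clk=1 w7=1 w6=0 w1=0 w2=1 w0=1 w8=1 w3=1
t0.Δ2 w9=1 w4=1 clk=1 w7=1 w6=0 w1=0 w2=1 w0=1 w8=0 w3=1
t0.Δ3 w9=1 w4=0 clk=1 w7=1 w6=0 w1=0 w2=0 w0=1 w8=0 w3=1
t0.Δ4 w9=1 w4=0 clk=1 w7=1 w6=0 w1=1 w2=0 w0=1 w8=0 w3=1
t1.Δ0 w9=1 w4=0 clk=1 w7=1 w6=0 w1=1 w2=0 w0=1 w8=0 w3=1
t1.Δ1 w9=1 w4=0 clk=0 w7=1 w6=0 w1=1 w2=0 w0=1 w8=0 w3=1
t2.Δ0 w9=1 w4=0 clk=0 w7=1 w6=0 w1=1 w2=0 w0=1 w8=0 w3=1
t2.Δ1 w9=1 w4=0 clk=1 w7=1 w6=0 w1=1 w2=0 w0=1 w8=0 w3=1
t2.Δ2 w9=1 w4=0 clk=1 w7=1 w6=0 w1=1 w2=0 w0=1 w8=1 w3=1
t2.Δ3 w9=1 w4=1 clk=1 w7=1 w6=0 w1=1 w2=1 w0=1 w8=1 w3=1
t2.Δ4 w9=1 w4=1 clk=1 w7=1 w6=1 w1=0 w2=1 w0=1 w8=1 w3=1
t2.Δ5 w9=1 w4=1 clk=1 w7=1 w6=0 w1=0 w2=0 w0=1 w8=1 w3=1
t2.Δ6 w9=1 w4=1 clk=1 w7=1 w6=0 w1=0 w2=1 w0=1 w8=1 w3=1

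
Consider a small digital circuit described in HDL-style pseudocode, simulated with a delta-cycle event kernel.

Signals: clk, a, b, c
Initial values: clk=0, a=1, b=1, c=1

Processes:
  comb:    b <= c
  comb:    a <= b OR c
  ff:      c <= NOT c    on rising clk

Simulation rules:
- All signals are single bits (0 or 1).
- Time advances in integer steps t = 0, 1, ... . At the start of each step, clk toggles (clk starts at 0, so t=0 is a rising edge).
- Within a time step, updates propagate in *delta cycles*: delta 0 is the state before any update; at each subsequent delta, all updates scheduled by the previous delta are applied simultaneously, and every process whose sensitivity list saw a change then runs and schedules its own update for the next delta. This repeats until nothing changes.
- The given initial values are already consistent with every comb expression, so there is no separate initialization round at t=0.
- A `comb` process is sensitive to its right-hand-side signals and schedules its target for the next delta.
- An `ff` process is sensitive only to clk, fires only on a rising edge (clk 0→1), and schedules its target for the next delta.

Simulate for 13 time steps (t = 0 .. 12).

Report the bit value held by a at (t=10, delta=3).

1

t=0 Δ0: b=1 a=1 clk=0 c=1
  Δ1: clk:0→1
  Δ2: c:1→0
  Δ3: b:1→0
  Δ4: a:1→0
  (4Δ to stable)
t=1 Δ0: b=0 a=0 clk=1 c=0
  Δ1: clk:1→0
  (1Δ to stable)
t=2 Δ0: b=0 a=0 clk=0 c=0
  Δ1: clk:0→1
  Δ2: c:0→1
  Δ3: b:0→1, a:0→1
  (3Δ to stable)
t=3 Δ0: b=1 a=1 clk=1 c=1
  Δ1: clk:1→0
  (1Δ to stable)
t=4 Δ0: b=1 a=1 clk=0 c=1
  Δ1: clk:0→1
  Δ2: c:1→0
  Δ3: b:1→0
  Δ4: a:1→0
  (4Δ to stable)
t=5 Δ0: b=0 a=0 clk=1 c=0
  Δ1: clk:1→0
  (1Δ to stable)
t=6 Δ0: b=0 a=0 clk=0 c=0
  Δ1: clk:0→1
  Δ2: c:0→1
  Δ3: b:0→1, a:0→1
  (3Δ to stable)
t=7 Δ0: b=1 a=1 clk=1 c=1
  Δ1: clk:1→0
  (1Δ to stable)
t=8 Δ0: b=1 a=1 clk=0 c=1
  Δ1: clk:0→1
  Δ2: c:1→0
  Δ3: b:1→0
  Δ4: a:1→0
  (4Δ to stable)
t=9 Δ0: b=0 a=0 clk=1 c=0
  Δ1: clk:1→0
  (1Δ to stable)
t=10 Δ0: b=0 a=0 clk=0 c=0
  Δ1: clk:0→1
  Δ2: c:0→1
  Δ3: b:0→1, a:0→1
  (3Δ to stable)
t=11 Δ0: b=1 a=1 clk=1 c=1
  Δ1: clk:1→0
  (1Δ to stable)
t=12 Δ0: b=1 a=1 clk=0 c=1
  Δ1: clk:0→1
  Δ2: c:1→0
  Δ3: b:1→0
  Δ4: a:1→0
  (4Δ to stable)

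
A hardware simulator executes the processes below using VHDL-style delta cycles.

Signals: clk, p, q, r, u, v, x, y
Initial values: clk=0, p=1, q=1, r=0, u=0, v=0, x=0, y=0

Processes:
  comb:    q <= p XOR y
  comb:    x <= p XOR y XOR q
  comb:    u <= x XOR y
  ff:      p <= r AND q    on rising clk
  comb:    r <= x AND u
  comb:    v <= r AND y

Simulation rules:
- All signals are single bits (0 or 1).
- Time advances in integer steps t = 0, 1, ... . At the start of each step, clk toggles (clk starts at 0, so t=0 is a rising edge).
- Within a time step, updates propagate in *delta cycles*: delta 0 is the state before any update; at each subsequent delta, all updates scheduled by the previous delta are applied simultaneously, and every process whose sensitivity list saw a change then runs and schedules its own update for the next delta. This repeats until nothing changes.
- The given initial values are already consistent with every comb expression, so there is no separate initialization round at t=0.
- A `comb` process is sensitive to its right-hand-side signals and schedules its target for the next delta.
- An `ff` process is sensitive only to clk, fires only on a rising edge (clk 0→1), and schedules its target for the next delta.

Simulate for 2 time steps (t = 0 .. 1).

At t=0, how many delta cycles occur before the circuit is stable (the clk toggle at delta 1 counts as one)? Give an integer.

[bits: p,x,q,y,u,v,clk,r]
t=0: Δ0=10100000 Δ1=10100010 Δ2=00100010 Δ3=01000010 Δ4=00001010 Δ5=00000010 | 5Δ
t=1: Δ0=00000010 Δ1=00000000 | 1Δ

5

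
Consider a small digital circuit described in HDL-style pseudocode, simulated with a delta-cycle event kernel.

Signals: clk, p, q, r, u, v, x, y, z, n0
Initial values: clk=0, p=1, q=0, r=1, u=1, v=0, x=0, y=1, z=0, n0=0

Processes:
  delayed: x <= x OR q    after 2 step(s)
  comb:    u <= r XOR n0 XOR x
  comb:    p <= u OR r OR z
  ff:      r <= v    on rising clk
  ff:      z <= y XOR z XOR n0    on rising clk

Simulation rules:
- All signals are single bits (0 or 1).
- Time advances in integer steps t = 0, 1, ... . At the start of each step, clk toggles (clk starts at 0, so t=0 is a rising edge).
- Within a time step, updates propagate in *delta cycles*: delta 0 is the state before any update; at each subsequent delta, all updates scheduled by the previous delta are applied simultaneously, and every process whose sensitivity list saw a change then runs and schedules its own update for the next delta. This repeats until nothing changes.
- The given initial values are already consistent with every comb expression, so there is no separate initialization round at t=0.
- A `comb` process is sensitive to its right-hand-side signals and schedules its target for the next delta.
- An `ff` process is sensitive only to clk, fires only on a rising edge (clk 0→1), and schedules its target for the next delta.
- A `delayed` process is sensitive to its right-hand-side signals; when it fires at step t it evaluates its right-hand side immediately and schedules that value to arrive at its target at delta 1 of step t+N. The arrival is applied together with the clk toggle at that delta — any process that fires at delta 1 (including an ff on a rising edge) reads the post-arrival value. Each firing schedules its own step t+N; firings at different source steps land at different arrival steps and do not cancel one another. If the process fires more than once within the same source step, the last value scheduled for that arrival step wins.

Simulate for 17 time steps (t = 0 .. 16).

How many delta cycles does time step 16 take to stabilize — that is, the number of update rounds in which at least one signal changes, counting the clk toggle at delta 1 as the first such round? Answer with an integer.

t=0 Δ0: u=1 r=1 v=0 q=0 clk=0 z=0 p=1 y=1 n0=0 x=0
  Δ1: clk:0→1
  Δ2: r:1→0, z:0→1
  Δ3: u:1→0
  (3Δ to stable)
t=1 Δ0: u=0 r=0 v=0 q=0 clk=1 z=1 p=1 y=1 n0=0 x=0
  Δ1: clk:1→0
  (1Δ to stable)
t=2 Δ0: u=0 r=0 v=0 q=0 clk=0 z=1 p=1 y=1 n0=0 x=0
  Δ1: clk:0→1
  Δ2: z:1→0
  Δ3: p:1→0
  (3Δ to stable)
t=3 Δ0: u=0 r=0 v=0 q=0 clk=1 z=0 p=0 y=1 n0=0 x=0
  Δ1: clk:1→0
  (1Δ to stable)
t=4 Δ0: u=0 r=0 v=0 q=0 clk=0 z=0 p=0 y=1 n0=0 x=0
  Δ1: clk:0→1
  Δ2: z:0→1
  Δ3: p:0→1
  (3Δ to stable)
t=5 Δ0: u=0 r=0 v=0 q=0 clk=1 z=1 p=1 y=1 n0=0 x=0
  Δ1: clk:1→0
  (1Δ to stable)
t=6 Δ0: u=0 r=0 v=0 q=0 clk=0 z=1 p=1 y=1 n0=0 x=0
  Δ1: clk:0→1
  Δ2: z:1→0
  Δ3: p:1→0
  (3Δ to stable)
t=7 Δ0: u=0 r=0 v=0 q=0 clk=1 z=0 p=0 y=1 n0=0 x=0
  Δ1: clk:1→0
  (1Δ to stable)
t=8 Δ0: u=0 r=0 v=0 q=0 clk=0 z=0 p=0 y=1 n0=0 x=0
  Δ1: clk:0→1
  Δ2: z:0→1
  Δ3: p:0→1
  (3Δ to stable)
t=9 Δ0: u=0 r=0 v=0 q=0 clk=1 z=1 p=1 y=1 n0=0 x=0
  Δ1: clk:1→0
  (1Δ to stable)
t=10 Δ0: u=0 r=0 v=0 q=0 clk=0 z=1 p=1 y=1 n0=0 x=0
  Δ1: clk:0→1
  Δ2: z:1→0
  Δ3: p:1→0
  (3Δ to stable)
t=11 Δ0: u=0 r=0 v=0 q=0 clk=1 z=0 p=0 y=1 n0=0 x=0
  Δ1: clk:1→0
  (1Δ to stable)
t=12 Δ0: u=0 r=0 v=0 q=0 clk=0 z=0 p=0 y=1 n0=0 x=0
  Δ1: clk:0→1
  Δ2: z:0→1
  Δ3: p:0→1
  (3Δ to stable)
t=13 Δ0: u=0 r=0 v=0 q=0 clk=1 z=1 p=1 y=1 n0=0 x=0
  Δ1: clk:1→0
  (1Δ to stable)
t=14 Δ0: u=0 r=0 v=0 q=0 clk=0 z=1 p=1 y=1 n0=0 x=0
  Δ1: clk:0→1
  Δ2: z:1→0
  Δ3: p:1→0
  (3Δ to stable)
t=15 Δ0: u=0 r=0 v=0 q=0 clk=1 z=0 p=0 y=1 n0=0 x=0
  Δ1: clk:1→0
  (1Δ to stable)
t=16 Δ0: u=0 r=0 v=0 q=0 clk=0 z=0 p=0 y=1 n0=0 x=0
  Δ1: clk:0→1
  Δ2: z:0→1
  Δ3: p:0→1
  (3Δ to stable)

3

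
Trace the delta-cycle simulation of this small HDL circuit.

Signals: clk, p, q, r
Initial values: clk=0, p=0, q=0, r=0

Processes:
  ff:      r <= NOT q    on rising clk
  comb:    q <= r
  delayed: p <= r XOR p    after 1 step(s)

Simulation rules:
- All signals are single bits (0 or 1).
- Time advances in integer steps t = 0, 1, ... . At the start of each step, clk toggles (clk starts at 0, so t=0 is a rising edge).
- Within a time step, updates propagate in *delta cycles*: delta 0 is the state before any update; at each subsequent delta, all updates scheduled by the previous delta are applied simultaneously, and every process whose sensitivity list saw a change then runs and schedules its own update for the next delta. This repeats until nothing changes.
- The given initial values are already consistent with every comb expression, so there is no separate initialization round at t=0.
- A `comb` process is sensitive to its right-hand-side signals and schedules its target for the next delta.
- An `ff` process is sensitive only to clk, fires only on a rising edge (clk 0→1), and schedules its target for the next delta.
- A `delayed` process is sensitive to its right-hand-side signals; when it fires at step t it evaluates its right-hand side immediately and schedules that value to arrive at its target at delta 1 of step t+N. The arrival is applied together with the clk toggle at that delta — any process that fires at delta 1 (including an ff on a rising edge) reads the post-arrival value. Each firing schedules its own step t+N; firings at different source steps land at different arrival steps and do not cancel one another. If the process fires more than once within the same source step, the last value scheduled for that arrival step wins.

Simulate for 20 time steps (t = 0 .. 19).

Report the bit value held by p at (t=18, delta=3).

t0.Δ0 r=0 clk=0 p=0 q=0
t0.Δ1 r=0 clk=1 p=0 q=0
t0.Δ2 r=1 clk=1 p=0 q=0
t0.Δ3 r=1 clk=1 p=0 q=1
t1.Δ0 r=1 clk=1 p=0 q=1
t1.Δ1 r=1 clk=0 p=1 q=1
t2.Δ0 r=1 clk=0 p=1 q=1
t2.Δ1 r=1 clk=1 p=0 q=1
t2.Δ2 r=0 clk=1 p=0 q=1
t2.Δ3 r=0 clk=1 p=0 q=0
t3.Δ0 r=0 clk=1 p=0 q=0
t3.Δ1 r=0 clk=0 p=0 q=0
t4.Δ0 r=0 clk=0 p=0 q=0
t4.Δ1 r=0 clk=1 p=0 q=0
t4.Δ2 r=1 clk=1 p=0 q=0
t4.Δ3 r=1 clk=1 p=0 q=1
t5.Δ0 r=1 clk=1 p=0 q=1
t5.Δ1 r=1 clk=0 p=1 q=1
t6.Δ0 r=1 clk=0 p=1 q=1
t6.Δ1 r=1 clk=1 p=0 q=1
t6.Δ2 r=0 clk=1 p=0 q=1
t6.Δ3 r=0 clk=1 p=0 q=0
t7.Δ0 r=0 clk=1 p=0 q=0
t7.Δ1 r=0 clk=0 p=0 q=0
t8.Δ0 r=0 clk=0 p=0 q=0
t8.Δ1 r=0 clk=1 p=0 q=0
t8.Δ2 r=1 clk=1 p=0 q=0
t8.Δ3 r=1 clk=1 p=0 q=1
t9.Δ0 r=1 clk=1 p=0 q=1
t9.Δ1 r=1 clk=0 p=1 q=1
t10.Δ0 r=1 clk=0 p=1 q=1
t10.Δ1 r=1 clk=1 p=0 q=1
t10.Δ2 r=0 clk=1 p=0 q=1
t10.Δ3 r=0 clk=1 p=0 q=0
t11.Δ0 r=0 clk=1 p=0 q=0
t11.Δ1 r=0 clk=0 p=0 q=0
t12.Δ0 r=0 clk=0 p=0 q=0
t12.Δ1 r=0 clk=1 p=0 q=0
t12.Δ2 r=1 clk=1 p=0 q=0
t12.Δ3 r=1 clk=1 p=0 q=1
t13.Δ0 r=1 clk=1 p=0 q=1
t13.Δ1 r=1 clk=0 p=1 q=1
t14.Δ0 r=1 clk=0 p=1 q=1
t14.Δ1 r=1 clk=1 p=0 q=1
t14.Δ2 r=0 clk=1 p=0 q=1
t14.Δ3 r=0 clk=1 p=0 q=0
t15.Δ0 r=0 clk=1 p=0 q=0
t15.Δ1 r=0 clk=0 p=0 q=0
t16.Δ0 r=0 clk=0 p=0 q=0
t16.Δ1 r=0 clk=1 p=0 q=0
t16.Δ2 r=1 clk=1 p=0 q=0
t16.Δ3 r=1 clk=1 p=0 q=1
t17.Δ0 r=1 clk=1 p=0 q=1
t17.Δ1 r=1 clk=0 p=1 q=1
t18.Δ0 r=1 clk=0 p=1 q=1
t18.Δ1 r=1 clk=1 p=0 q=1
t18.Δ2 r=0 clk=1 p=0 q=1
t18.Δ3 r=0 clk=1 p=0 q=0
t19.Δ0 r=0 clk=1 p=0 q=0
t19.Δ1 r=0 clk=0 p=0 q=0

0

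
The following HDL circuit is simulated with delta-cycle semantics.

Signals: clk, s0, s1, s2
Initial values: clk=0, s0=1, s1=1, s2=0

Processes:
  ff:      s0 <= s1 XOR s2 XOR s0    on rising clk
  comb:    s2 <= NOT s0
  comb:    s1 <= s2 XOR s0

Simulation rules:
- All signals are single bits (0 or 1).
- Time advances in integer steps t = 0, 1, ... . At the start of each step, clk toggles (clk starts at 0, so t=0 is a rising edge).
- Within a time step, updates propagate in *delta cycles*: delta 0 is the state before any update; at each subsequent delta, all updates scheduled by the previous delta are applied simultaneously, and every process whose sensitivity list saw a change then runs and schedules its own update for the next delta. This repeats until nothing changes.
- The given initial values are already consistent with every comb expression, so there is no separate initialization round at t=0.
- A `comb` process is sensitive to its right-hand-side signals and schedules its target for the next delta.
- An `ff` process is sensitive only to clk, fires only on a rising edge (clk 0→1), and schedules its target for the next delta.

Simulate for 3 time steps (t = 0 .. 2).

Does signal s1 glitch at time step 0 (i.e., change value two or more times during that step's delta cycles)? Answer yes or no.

[bits: clk,s1,s2,s0]
t=0: Δ0=0101 Δ1=1101 Δ2=1100 Δ3=1010 Δ4=1110 | 4Δ
t=1: Δ0=1110 Δ1=0110 | 1Δ
t=2: Δ0=0110 Δ1=1110 | 1Δ

yes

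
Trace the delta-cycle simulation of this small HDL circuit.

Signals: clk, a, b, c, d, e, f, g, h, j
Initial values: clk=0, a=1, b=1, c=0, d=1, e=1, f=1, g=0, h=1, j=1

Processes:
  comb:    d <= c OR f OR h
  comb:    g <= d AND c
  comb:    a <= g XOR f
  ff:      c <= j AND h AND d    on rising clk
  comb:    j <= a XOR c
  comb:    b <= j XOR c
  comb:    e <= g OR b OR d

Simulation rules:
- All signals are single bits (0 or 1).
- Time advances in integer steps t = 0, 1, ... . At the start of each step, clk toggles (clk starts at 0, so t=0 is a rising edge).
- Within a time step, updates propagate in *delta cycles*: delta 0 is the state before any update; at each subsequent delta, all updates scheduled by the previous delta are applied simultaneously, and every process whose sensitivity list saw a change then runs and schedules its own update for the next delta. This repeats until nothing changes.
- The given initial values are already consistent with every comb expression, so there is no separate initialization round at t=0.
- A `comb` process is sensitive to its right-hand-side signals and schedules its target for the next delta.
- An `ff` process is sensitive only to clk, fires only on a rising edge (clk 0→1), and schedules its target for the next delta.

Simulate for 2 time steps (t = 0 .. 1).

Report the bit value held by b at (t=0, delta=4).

1

[bits: h,e,f,d,j,a,g,clk,b,c]
t=0: Δ0=1111110010 Δ1=1111110110 Δ2=1111110111 Δ3=1111011101 Δ4=1111001111 Δ5=1111101111 Δ6=1111101101 | 6Δ
t=1: Δ0=1111101101 Δ1=1111101001 | 1Δ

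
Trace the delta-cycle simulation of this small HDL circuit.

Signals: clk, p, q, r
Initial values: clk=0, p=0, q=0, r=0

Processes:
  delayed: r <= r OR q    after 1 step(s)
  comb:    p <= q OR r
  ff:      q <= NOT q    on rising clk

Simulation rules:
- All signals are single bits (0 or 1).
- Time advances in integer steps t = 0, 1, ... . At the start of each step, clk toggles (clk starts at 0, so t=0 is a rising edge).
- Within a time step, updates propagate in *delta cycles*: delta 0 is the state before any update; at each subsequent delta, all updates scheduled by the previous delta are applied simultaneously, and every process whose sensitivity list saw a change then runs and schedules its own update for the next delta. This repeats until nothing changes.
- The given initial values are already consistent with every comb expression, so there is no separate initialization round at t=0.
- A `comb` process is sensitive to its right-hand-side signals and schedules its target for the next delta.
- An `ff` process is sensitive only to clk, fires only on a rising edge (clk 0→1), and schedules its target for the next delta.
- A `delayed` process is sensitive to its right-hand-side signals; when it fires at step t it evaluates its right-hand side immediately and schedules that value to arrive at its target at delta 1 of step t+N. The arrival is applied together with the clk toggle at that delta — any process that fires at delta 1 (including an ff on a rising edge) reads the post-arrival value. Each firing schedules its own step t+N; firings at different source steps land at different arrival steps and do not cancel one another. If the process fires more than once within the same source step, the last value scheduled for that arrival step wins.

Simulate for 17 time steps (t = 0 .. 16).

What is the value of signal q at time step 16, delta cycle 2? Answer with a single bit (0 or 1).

t=0 Δ0: r=0 q=0 p=0 clk=0
  Δ1: clk:0→1
  Δ2: q:0→1
  Δ3: p:0→1
  (3Δ to stable)
t=1 Δ0: r=0 q=1 p=1 clk=1
  Δ1: r:0→1, clk:1→0
  (1Δ to stable)
t=2 Δ0: r=1 q=1 p=1 clk=0
  Δ1: clk:0→1
  Δ2: q:1→0
  (2Δ to stable)
t=3 Δ0: r=1 q=0 p=1 clk=1
  Δ1: clk:1→0
  (1Δ to stable)
t=4 Δ0: r=1 q=0 p=1 clk=0
  Δ1: clk:0→1
  Δ2: q:0→1
  (2Δ to stable)
t=5 Δ0: r=1 q=1 p=1 clk=1
  Δ1: clk:1→0
  (1Δ to stable)
t=6 Δ0: r=1 q=1 p=1 clk=0
  Δ1: clk:0→1
  Δ2: q:1→0
  (2Δ to stable)
t=7 Δ0: r=1 q=0 p=1 clk=1
  Δ1: clk:1→0
  (1Δ to stable)
t=8 Δ0: r=1 q=0 p=1 clk=0
  Δ1: clk:0→1
  Δ2: q:0→1
  (2Δ to stable)
t=9 Δ0: r=1 q=1 p=1 clk=1
  Δ1: clk:1→0
  (1Δ to stable)
t=10 Δ0: r=1 q=1 p=1 clk=0
  Δ1: clk:0→1
  Δ2: q:1→0
  (2Δ to stable)
t=11 Δ0: r=1 q=0 p=1 clk=1
  Δ1: clk:1→0
  (1Δ to stable)
t=12 Δ0: r=1 q=0 p=1 clk=0
  Δ1: clk:0→1
  Δ2: q:0→1
  (2Δ to stable)
t=13 Δ0: r=1 q=1 p=1 clk=1
  Δ1: clk:1→0
  (1Δ to stable)
t=14 Δ0: r=1 q=1 p=1 clk=0
  Δ1: clk:0→1
  Δ2: q:1→0
  (2Δ to stable)
t=15 Δ0: r=1 q=0 p=1 clk=1
  Δ1: clk:1→0
  (1Δ to stable)
t=16 Δ0: r=1 q=0 p=1 clk=0
  Δ1: clk:0→1
  Δ2: q:0→1
  (2Δ to stable)

1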